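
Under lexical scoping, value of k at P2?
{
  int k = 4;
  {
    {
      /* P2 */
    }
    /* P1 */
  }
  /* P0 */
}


P2's block does not declare k; resolves to the enclosing declaration at depth 0
k = 4


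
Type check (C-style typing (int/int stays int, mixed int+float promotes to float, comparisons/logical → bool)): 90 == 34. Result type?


Operand types: int == int
Rule: comparison yields bool
Result type: bool


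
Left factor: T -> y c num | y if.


Common prefix: 'y'
Factored: T -> y T', T' -> c num | if


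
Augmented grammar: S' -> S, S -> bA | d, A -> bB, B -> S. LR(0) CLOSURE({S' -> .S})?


Start: S' -> .S
For each item with dot before a nonterminal B, add B -> .γ for every B-production
Closure: [S' -> .S, S -> .bA, S -> .d]


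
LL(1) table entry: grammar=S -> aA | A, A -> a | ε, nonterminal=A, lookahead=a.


For [A, a]: 'a' ∈ FIRST(a)
Entry: A -> a


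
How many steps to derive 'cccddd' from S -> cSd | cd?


Derivation: S => cSd => ccSdd => cccddd
Steps: 3


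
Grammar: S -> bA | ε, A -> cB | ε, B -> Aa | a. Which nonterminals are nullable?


A nonterminal is nullable iff some alternative derives ε (directly, or every symbol in it is nullable)
Nullable: {A, S}


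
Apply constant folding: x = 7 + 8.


7 + 8 = 15 at compile time
Optimized: x = 15


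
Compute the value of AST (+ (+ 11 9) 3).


Evaluate inner: (+ 11 9) = 20
Evaluate root: (+ 20 3) = 23
Result: 23


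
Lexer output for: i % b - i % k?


Scan left to right, longest-match per lexeme
Tokens: ID(i), OP(%), ID(b), OP(-), ID(i), OP(%), ID(k)


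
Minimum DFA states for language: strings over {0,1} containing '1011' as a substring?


KMP-style automaton: 4 progress states + 1 absorbing accept = 5
Minimal DFA: 5 states


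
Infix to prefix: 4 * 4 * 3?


left-to-right (same/higher precedence on left): tree is (* (* 4 4) 3)
Prefix: * * 4 4 3


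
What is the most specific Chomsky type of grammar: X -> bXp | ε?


Single nonterminal LHS, but b^n p^n is not regular
Classification: Type 2 (Context-Free)


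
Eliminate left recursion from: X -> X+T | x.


Left-recursive alternatives: X+T; non-recursive: x
Introduce X': X -> xX', X' -> +TX' | ε


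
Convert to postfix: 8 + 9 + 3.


Left to right (same or higher precedence on left)
Postfix: 8 9 + 3 +


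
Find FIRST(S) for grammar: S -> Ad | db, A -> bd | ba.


Per alternative of S: FIRST(Ad) = {b}; FIRST(db) = {d}
FIRST(S) = {b, d}


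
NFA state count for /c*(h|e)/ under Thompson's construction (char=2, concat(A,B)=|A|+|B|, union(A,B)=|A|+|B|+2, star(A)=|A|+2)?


Syntax tree has 3 char leaf(s), 1 union(s), 1 star(s)
chars contribute 3×2 = 6; each union adds +2; each star adds +2
Total: 6 + 2 + 2 = 10 states


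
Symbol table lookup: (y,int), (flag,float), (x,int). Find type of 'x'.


Lookup 'x' → type int


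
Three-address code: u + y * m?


Break into single-operator statements:
t1 = y * m
t2 = u + t1


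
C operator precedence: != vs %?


'%' is multiplicative (level 10); '!=' is equality (level 6)
Higher level binds tighter
'%' has higher precedence than '!='


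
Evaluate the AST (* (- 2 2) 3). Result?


Evaluate inner: (- 2 2) = 0
Evaluate root: (* 0 3) = 0
Result: 0


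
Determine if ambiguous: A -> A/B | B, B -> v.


precedence layered via separate nonterminal B: deterministic
Unambiguous


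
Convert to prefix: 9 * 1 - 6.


left-to-right (same/higher precedence on left): tree is (- (* 9 1) 6)
Prefix: - * 9 1 6


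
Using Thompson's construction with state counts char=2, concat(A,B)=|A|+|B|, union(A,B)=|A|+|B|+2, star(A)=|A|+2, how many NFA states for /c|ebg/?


Syntax tree has 4 char leaf(s), 1 union(s), 0 star(s)
chars contribute 4×2 = 8; each union adds +2; each star adds +2
Total: 8 + 2 + 0 = 10 states


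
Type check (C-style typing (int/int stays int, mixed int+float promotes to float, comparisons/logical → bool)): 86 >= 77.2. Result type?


Operand types: int >= float
Rule: comparison yields bool
Result type: bool


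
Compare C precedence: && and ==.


'==' is equality (level 6); '&&' is logical AND (level 2)
Higher level binds tighter
'==' has higher precedence than '&&'


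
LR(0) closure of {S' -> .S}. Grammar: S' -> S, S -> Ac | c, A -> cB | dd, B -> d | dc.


Start: S' -> .S
For each item with dot before a nonterminal B, add B -> .γ for every B-production
Closure: [S' -> .S, S -> .Ac, S -> .c, A -> .cB, A -> .dd]


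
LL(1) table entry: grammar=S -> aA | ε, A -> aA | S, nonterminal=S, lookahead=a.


For [S, a]: 'a' ∈ FIRST(aA)
Entry: S -> aA


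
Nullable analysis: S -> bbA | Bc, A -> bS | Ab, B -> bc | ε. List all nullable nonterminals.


A nonterminal is nullable iff some alternative derives ε (directly, or every symbol in it is nullable)
Nullable: {B}


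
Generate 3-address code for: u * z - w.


Break into single-operator statements:
t1 = u * z
t2 = t1 - w


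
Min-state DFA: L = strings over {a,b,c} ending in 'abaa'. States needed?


Track the longest suffix of input matching a prefix of 'abaa': 5 classes (prefixes of length 0..4)
Minimal DFA: 5 states


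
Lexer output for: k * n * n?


Scan left to right, longest-match per lexeme
Tokens: ID(k), OP(*), ID(n), OP(*), ID(n)


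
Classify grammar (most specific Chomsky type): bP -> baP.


LHS has context (more than one symbol) and |LHS| ≤ |RHS|
Classification: Type 1 (Context-Sensitive)


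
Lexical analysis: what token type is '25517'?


Pattern: digits only
Type: INTEGER_LITERAL


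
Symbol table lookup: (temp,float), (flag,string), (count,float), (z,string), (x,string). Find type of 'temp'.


Lookup 'temp' → type float


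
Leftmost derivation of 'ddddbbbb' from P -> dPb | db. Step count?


Derivation: P => dPb => ddPbb => dddPbbb => ddddbbbb
Steps: 4


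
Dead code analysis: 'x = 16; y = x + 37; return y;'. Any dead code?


x is read by y's definition; y is returned
No dead code


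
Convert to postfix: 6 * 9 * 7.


Left to right (same or higher precedence on left)
Postfix: 6 9 * 7 *


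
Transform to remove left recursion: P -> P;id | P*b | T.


Left-recursive alternatives: P;id, P*b; non-recursive: T
Introduce P': P -> TP', P' -> ;idP' | *bP' | ε


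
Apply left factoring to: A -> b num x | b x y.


Common prefix: 'b'
Factored: A -> b A', A' -> num x | x y


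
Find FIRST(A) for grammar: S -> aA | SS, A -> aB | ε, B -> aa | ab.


Per alternative of A: FIRST(aB) = {a}; FIRST(ε) = {ε}
FIRST(A) = {a, ε}


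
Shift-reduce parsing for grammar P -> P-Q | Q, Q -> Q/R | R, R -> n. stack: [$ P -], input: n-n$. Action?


no handle ('P-' is not any RHS); shift 'n'
Action: shift


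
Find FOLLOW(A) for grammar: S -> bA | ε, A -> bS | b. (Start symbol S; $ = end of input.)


$ ∈ FOLLOW(S). For each A -> αBβ: add FIRST(β)\{ε} to FOLLOW(B); if β nullable, add FOLLOW(A).
FOLLOW(A) = {$}


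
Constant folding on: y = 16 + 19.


16 + 19 = 35 at compile time
Optimized: y = 35


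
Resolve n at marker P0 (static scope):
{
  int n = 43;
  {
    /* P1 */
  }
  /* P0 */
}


n declared in the same block as P0
n = 43


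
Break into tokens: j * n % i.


Scan left to right, longest-match per lexeme
Tokens: ID(j), OP(*), ID(n), OP(%), ID(i)


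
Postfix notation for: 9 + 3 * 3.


* has higher precedence, evaluate 3*3 first
Postfix: 9 3 3 * +


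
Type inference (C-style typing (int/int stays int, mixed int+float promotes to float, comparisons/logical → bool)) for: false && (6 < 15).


Operand types: bool && bool
Rule: logical operators take bool operands and yield bool
Result type: bool


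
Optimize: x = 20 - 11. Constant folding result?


20 - 11 = 9 at compile time
Optimized: x = 9


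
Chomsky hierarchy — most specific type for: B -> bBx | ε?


Single nonterminal LHS, but b^n x^n is not regular
Classification: Type 2 (Context-Free)


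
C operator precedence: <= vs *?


'*' is multiplicative (level 10); '<=' is relational (level 7)
Higher level binds tighter
'*' has higher precedence than '<='


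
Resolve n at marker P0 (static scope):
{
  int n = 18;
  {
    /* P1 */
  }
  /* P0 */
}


n declared in the same block as P0
n = 18


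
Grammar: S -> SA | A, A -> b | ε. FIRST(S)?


Per alternative of S: FIRST(SA) = {b, ε}; FIRST(A) = {b, ε}
FIRST(S) = {b, ε}


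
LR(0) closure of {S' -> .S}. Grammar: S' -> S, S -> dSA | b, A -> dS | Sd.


Start: S' -> .S
For each item with dot before a nonterminal B, add B -> .γ for every B-production
Closure: [S' -> .S, S -> .dSA, S -> .b]


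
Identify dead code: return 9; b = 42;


statement follows a return and is unreachable
Dead: 'b = 42'


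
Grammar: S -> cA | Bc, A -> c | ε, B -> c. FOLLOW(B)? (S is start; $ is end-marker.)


$ ∈ FOLLOW(S). For each A -> αBβ: add FIRST(β)\{ε} to FOLLOW(B); if β nullable, add FOLLOW(A).
FOLLOW(B) = {c}


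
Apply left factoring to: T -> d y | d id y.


Common prefix: 'd'
Factored: T -> d T', T' -> y | id y


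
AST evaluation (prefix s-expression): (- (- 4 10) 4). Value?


Evaluate inner: (- 4 10) = -6
Evaluate root: (- -6 4) = -10
Result: -10


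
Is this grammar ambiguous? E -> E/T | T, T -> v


precedence layered via separate nonterminal T: deterministic
Unambiguous


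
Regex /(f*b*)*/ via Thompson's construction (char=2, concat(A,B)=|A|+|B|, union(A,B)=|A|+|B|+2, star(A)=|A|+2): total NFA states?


Syntax tree has 2 char leaf(s), 0 union(s), 3 star(s)
chars contribute 2×2 = 4; each union adds +2; each star adds +2
Total: 4 + 0 + 6 = 10 states


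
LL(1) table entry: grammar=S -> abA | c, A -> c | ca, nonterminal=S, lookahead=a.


For [S, a]: 'a' ∈ FIRST(abA)
Entry: S -> abA


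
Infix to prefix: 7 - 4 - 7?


left-to-right (same/higher precedence on left): tree is (- (- 7 4) 7)
Prefix: - - 7 4 7


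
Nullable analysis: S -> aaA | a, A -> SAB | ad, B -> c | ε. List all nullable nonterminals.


A nonterminal is nullable iff some alternative derives ε (directly, or every symbol in it is nullable)
Nullable: {B}


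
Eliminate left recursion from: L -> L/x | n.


Left-recursive alternatives: L/x; non-recursive: n
Introduce L': L -> nL', L' -> /xL' | ε


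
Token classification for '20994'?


Pattern: digits only
Type: INTEGER_LITERAL


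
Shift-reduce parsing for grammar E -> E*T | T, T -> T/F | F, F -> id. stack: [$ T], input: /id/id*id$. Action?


shift '/' to continue T -> T/F
Action: shift


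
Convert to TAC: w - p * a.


Break into single-operator statements:
t1 = p * a
t2 = w - t1


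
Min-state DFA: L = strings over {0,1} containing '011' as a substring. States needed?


KMP-style automaton: 3 progress states + 1 absorbing accept = 4
Minimal DFA: 4 states


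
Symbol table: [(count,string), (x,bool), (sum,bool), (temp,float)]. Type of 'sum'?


Lookup 'sum' → type bool


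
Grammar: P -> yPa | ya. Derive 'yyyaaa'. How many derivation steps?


Derivation: P => yPa => yyPaa => yyyaaa
Steps: 3


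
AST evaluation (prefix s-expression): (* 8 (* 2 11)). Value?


Evaluate inner: (* 2 11) = 22
Evaluate root: (* 8 22) = 176
Result: 176


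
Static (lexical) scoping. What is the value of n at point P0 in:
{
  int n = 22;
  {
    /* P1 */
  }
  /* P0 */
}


n declared in the same block as P0
n = 22


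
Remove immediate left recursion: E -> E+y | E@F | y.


Left-recursive alternatives: E+y, E@F; non-recursive: y
Introduce E': E -> yE', E' -> +yE' | @FE' | ε


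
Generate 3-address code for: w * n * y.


Break into single-operator statements:
t1 = w * n
t2 = t1 * y


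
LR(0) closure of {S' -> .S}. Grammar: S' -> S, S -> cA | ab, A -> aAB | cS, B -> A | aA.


Start: S' -> .S
For each item with dot before a nonterminal B, add B -> .γ for every B-production
Closure: [S' -> .S, S -> .cA, S -> .ab]


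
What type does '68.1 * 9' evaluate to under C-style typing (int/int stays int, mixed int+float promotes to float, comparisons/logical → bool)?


Operand types: float * int
Rule: mixed int/float promotes to float; int/int stays int
Result type: float


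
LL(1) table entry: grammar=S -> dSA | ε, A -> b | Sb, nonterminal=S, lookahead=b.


For [S, b]: ε is nullable and 'b' ∈ FOLLOW(S)
Entry: S -> ε


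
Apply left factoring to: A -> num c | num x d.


Common prefix: 'num'
Factored: A -> num A', A' -> c | x d


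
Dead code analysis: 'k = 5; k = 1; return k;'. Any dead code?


first assignment to k is overwritten before any read
Dead: 'k = 5'


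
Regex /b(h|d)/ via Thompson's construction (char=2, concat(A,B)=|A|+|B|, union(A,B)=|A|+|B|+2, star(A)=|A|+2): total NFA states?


Syntax tree has 3 char leaf(s), 1 union(s), 0 star(s)
chars contribute 3×2 = 6; each union adds +2; each star adds +2
Total: 6 + 2 + 0 = 8 states


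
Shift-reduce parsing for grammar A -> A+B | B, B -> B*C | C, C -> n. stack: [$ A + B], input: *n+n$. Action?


'*' can extend B; shift to build B -> B*C
Action: shift


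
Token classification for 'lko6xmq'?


Pattern: letter/underscore followed by alphanumerics, not a keyword
Type: IDENTIFIER


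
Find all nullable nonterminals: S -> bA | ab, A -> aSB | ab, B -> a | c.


A nonterminal is nullable iff some alternative derives ε (directly, or every symbol in it is nullable)
Nullable: {}


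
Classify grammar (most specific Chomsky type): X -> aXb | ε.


Single nonterminal LHS, but a^n b^n is not regular
Classification: Type 2 (Context-Free)


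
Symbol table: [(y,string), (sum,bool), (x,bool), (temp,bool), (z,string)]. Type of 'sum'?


Lookup 'sum' → type bool


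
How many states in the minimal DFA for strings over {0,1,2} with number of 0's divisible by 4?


Track (count of 0) mod 4: states 0..3, accept at 0
Minimal DFA: 4 states


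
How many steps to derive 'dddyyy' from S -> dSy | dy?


Derivation: S => dSy => ddSyy => dddyyy
Steps: 3


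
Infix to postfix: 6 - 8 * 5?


* has higher precedence, evaluate 8*5 first
Postfix: 6 8 5 * -


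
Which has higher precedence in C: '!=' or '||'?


'!=' is equality (level 6); '||' is logical OR (level 1)
Higher level binds tighter
'!=' has higher precedence than '||'


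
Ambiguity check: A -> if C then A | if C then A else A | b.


dangling else: 'if C then if C then b else b' parses two ways
Ambiguous


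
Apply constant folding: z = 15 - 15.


15 - 15 = 0 at compile time
Optimized: z = 0


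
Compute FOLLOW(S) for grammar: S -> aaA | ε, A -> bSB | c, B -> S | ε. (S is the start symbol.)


$ ∈ FOLLOW(S). For each A -> αBβ: add FIRST(β)\{ε} to FOLLOW(B); if β nullable, add FOLLOW(A).
FOLLOW(S) = {$, a}


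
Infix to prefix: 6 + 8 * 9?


'*' binds tighter: tree is (+ 6 (* 8 9))
Prefix: + 6 * 8 9


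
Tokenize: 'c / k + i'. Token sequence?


Scan left to right, longest-match per lexeme
Tokens: ID(c), OP(/), ID(k), OP(+), ID(i)


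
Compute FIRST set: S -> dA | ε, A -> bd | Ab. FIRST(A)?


Per alternative of A: FIRST(bd) = {b}; FIRST(Ab) = {b}
FIRST(A) = {b}


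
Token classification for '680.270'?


Pattern: digits with a decimal point
Type: FLOAT_LITERAL


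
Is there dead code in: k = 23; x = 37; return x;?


k is assigned but never read
Dead: 'k = 23'


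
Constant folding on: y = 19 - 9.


19 - 9 = 10 at compile time
Optimized: y = 10


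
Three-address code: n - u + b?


Break into single-operator statements:
t1 = n - u
t2 = t1 + b


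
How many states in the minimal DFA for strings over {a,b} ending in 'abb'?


Track the longest suffix of input matching a prefix of 'abb': 4 classes (prefixes of length 0..3)
Minimal DFA: 4 states


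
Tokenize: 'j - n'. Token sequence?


Scan left to right, longest-match per lexeme
Tokens: ID(j), OP(-), ID(n)


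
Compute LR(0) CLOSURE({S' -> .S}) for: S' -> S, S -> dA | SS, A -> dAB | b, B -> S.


Start: S' -> .S
For each item with dot before a nonterminal B, add B -> .γ for every B-production
Closure: [S' -> .S, S -> .dA, S -> .SS]


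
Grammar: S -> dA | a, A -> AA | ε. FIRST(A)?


Per alternative of A: FIRST(AA) = {ε}; FIRST(ε) = {ε}
FIRST(A) = {ε}


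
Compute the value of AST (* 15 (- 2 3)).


Evaluate inner: (- 2 3) = -1
Evaluate root: (* 15 -1) = -15
Result: -15


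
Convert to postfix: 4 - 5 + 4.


Left to right (same or higher precedence on left)
Postfix: 4 5 - 4 +


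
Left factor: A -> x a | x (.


Common prefix: 'x'
Factored: A -> x A', A' -> a | (


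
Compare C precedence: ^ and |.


'^' is bitwise XOR (level 4); '|' is bitwise OR (level 3)
Higher level binds tighter
'^' has higher precedence than '|'


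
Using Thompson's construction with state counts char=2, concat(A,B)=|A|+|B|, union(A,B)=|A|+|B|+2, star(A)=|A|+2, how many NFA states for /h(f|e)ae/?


Syntax tree has 5 char leaf(s), 1 union(s), 0 star(s)
chars contribute 5×2 = 10; each union adds +2; each star adds +2
Total: 10 + 2 + 0 = 12 states


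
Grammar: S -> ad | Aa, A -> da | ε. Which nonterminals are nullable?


A nonterminal is nullable iff some alternative derives ε (directly, or every symbol in it is nullable)
Nullable: {A}


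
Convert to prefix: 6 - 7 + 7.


left-to-right (same/higher precedence on left): tree is (+ (- 6 7) 7)
Prefix: + - 6 7 7


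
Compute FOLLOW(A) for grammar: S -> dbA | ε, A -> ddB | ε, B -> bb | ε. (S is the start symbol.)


$ ∈ FOLLOW(S). For each A -> αBβ: add FIRST(β)\{ε} to FOLLOW(B); if β nullable, add FOLLOW(A).
FOLLOW(A) = {$}


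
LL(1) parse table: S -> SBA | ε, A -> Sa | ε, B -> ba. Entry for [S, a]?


For [S, a]: ε is nullable and 'a' ∈ FOLLOW(S)
Entry: S -> ε


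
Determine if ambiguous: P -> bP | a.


right-linear, alternatives start with distinct terminals 'b' vs 'a': unique leftmost derivation
Unambiguous


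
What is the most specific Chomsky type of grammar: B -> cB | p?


Right-linear: every RHS is a terminal or a terminal followed by one nonterminal
Classification: Type 3 (Regular)


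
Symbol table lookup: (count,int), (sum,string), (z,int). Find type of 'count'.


Lookup 'count' → type int


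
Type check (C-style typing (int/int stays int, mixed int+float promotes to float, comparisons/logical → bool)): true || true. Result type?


Operand types: bool || bool
Rule: logical operators take bool operands and yield bool
Result type: bool


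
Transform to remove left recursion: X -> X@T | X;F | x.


Left-recursive alternatives: X@T, X;F; non-recursive: x
Introduce X': X -> xX', X' -> @TX' | ;FX' | ε


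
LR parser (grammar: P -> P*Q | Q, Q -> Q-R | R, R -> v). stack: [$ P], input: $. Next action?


start symbol P on stack, input exhausted
Action: accept


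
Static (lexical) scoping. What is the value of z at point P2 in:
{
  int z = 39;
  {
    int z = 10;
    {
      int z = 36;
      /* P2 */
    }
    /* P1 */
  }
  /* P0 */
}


z declared in the same block as P2
z = 36


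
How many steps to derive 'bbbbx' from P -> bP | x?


Derivation: P => bP => bbP => bbbP => bbbbP => bbbbx
Steps: 5


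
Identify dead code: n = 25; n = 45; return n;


first assignment to n is overwritten before any read
Dead: 'n = 25'


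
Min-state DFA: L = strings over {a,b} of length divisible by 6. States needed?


Track length mod 6: states 0..5, accept at 0
Minimal DFA: 6 states


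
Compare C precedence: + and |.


'+' is additive (level 9); '|' is bitwise OR (level 3)
Higher level binds tighter
'+' has higher precedence than '|'


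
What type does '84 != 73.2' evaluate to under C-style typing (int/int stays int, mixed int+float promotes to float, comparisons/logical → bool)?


Operand types: int != float
Rule: comparison yields bool
Result type: bool


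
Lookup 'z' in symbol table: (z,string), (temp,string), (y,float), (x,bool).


Lookup 'z' → type string


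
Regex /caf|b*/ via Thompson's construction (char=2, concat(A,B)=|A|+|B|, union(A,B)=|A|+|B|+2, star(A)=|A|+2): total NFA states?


Syntax tree has 4 char leaf(s), 1 union(s), 1 star(s)
chars contribute 4×2 = 8; each union adds +2; each star adds +2
Total: 8 + 2 + 2 = 12 states


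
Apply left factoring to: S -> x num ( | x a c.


Common prefix: 'x'
Factored: S -> x S', S' -> num ( | a c


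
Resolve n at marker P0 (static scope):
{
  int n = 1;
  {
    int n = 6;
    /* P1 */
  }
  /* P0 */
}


n declared in the same block as P0
n = 1


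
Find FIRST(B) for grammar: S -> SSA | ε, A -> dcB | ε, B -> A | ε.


Per alternative of B: FIRST(A) = {d, ε}; FIRST(ε) = {ε}
FIRST(B) = {d, ε}


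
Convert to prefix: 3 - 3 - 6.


left-to-right (same/higher precedence on left): tree is (- (- 3 3) 6)
Prefix: - - 3 3 6


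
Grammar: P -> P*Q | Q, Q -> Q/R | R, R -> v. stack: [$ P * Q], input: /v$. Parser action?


'/' can extend Q; shift to build Q -> Q/R
Action: shift


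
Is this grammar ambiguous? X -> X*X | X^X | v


'v*v^v' has two parse trees (no precedence encoded between * and ^)
Ambiguous


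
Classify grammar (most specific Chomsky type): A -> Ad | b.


Left-linear: every RHS is a terminal or one nonterminal followed by a terminal
Classification: Type 3 (Regular)


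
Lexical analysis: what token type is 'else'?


Pattern: reserved word
Type: KEYWORD


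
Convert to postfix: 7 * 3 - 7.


Left to right (same or higher precedence on left)
Postfix: 7 3 * 7 -


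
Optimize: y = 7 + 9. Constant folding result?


7 + 9 = 16 at compile time
Optimized: y = 16


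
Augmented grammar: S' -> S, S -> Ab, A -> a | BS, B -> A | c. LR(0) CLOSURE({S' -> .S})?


Start: S' -> .S
For each item with dot before a nonterminal B, add B -> .γ for every B-production
Closure: [S' -> .S, S -> .Ab, A -> .a, A -> .BS, B -> .A, B -> .c]


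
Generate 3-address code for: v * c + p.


Break into single-operator statements:
t1 = v * c
t2 = t1 + p


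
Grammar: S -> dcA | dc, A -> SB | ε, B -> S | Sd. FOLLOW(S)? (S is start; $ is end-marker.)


$ ∈ FOLLOW(S). For each A -> αBβ: add FIRST(β)\{ε} to FOLLOW(B); if β nullable, add FOLLOW(A).
FOLLOW(S) = {$, d}


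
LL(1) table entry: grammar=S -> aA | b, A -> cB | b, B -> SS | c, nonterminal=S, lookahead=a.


For [S, a]: 'a' ∈ FIRST(aA)
Entry: S -> aA


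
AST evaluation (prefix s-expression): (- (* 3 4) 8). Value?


Evaluate inner: (* 3 4) = 12
Evaluate root: (- 12 8) = 4
Result: 4


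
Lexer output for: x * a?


Scan left to right, longest-match per lexeme
Tokens: ID(x), OP(*), ID(a)


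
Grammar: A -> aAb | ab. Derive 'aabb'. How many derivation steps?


Derivation: A => aAb => aabb
Steps: 2


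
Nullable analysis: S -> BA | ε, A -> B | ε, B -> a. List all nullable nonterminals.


A nonterminal is nullable iff some alternative derives ε (directly, or every symbol in it is nullable)
Nullable: {A, S}


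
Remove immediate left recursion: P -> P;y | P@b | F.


Left-recursive alternatives: P;y, P@b; non-recursive: F
Introduce P': P -> FP', P' -> ;yP' | @bP' | ε


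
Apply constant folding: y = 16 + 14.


16 + 14 = 30 at compile time
Optimized: y = 30


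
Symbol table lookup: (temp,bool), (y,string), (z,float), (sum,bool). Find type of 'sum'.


Lookup 'sum' → type bool


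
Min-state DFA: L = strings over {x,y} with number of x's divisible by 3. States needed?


Track (count of x) mod 3: states 0..2, accept at 0
Minimal DFA: 3 states


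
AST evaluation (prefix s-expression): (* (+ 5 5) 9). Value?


Evaluate inner: (+ 5 5) = 10
Evaluate root: (* 10 9) = 90
Result: 90


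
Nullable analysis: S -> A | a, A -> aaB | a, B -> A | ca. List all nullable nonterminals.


A nonterminal is nullable iff some alternative derives ε (directly, or every symbol in it is nullable)
Nullable: {}


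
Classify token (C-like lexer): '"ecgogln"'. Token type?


Pattern: double-quoted sequence
Type: STRING_LITERAL


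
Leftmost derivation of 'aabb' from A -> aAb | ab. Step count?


Derivation: A => aAb => aabb
Steps: 2


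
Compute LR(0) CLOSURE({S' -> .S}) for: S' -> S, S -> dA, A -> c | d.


Start: S' -> .S
For each item with dot before a nonterminal B, add B -> .γ for every B-production
Closure: [S' -> .S, S -> .dA]


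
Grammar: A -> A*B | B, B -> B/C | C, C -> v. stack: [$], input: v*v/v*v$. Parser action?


no handle on stack; shift 'v'
Action: shift


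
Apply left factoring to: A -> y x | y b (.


Common prefix: 'y'
Factored: A -> y A', A' -> x | b (


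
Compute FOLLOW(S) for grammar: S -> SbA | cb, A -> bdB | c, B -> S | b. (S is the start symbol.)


$ ∈ FOLLOW(S). For each A -> αBβ: add FIRST(β)\{ε} to FOLLOW(B); if β nullable, add FOLLOW(A).
FOLLOW(S) = {$, b}


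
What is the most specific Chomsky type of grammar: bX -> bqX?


LHS has context (more than one symbol) and |LHS| ≤ |RHS|
Classification: Type 1 (Context-Sensitive)


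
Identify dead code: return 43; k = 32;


statement follows a return and is unreachable
Dead: 'k = 32'


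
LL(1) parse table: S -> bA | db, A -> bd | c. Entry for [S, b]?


For [S, b]: 'b' ∈ FIRST(bA)
Entry: S -> bA


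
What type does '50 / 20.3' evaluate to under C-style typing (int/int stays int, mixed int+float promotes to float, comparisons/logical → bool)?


Operand types: int / float
Rule: mixed int/float promotes to float; int/int stays int
Result type: float


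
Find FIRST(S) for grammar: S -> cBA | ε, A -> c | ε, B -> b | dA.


Per alternative of S: FIRST(cBA) = {c}; FIRST(ε) = {ε}
FIRST(S) = {c, ε}


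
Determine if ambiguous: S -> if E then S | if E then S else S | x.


dangling else: 'if E then if E then x else x' parses two ways
Ambiguous


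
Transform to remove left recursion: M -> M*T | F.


Left-recursive alternatives: M*T; non-recursive: F
Introduce M': M -> FM', M' -> *TM' | ε


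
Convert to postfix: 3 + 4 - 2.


Left to right (same or higher precedence on left)
Postfix: 3 4 + 2 -


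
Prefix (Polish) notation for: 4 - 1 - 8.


left-to-right (same/higher precedence on left): tree is (- (- 4 1) 8)
Prefix: - - 4 1 8


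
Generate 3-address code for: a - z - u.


Break into single-operator statements:
t1 = a - z
t2 = t1 - u


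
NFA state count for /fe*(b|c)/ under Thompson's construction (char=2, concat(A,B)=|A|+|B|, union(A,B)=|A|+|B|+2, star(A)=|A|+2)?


Syntax tree has 4 char leaf(s), 1 union(s), 1 star(s)
chars contribute 4×2 = 8; each union adds +2; each star adds +2
Total: 8 + 2 + 2 = 12 states


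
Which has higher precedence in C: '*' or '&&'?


'*' is multiplicative (level 10); '&&' is logical AND (level 2)
Higher level binds tighter
'*' has higher precedence than '&&'


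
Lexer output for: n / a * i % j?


Scan left to right, longest-match per lexeme
Tokens: ID(n), OP(/), ID(a), OP(*), ID(i), OP(%), ID(j)


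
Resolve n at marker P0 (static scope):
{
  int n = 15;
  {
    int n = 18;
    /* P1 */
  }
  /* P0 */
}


n declared in the same block as P0
n = 15


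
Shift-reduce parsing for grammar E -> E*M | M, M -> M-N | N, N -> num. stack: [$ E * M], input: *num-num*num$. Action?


handle 'E*M' on top; lookahead ∈ FOLLOW(E) = {*, $}
Action: reduce (E -> E*M)


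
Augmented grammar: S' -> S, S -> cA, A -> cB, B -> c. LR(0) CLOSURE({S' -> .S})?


Start: S' -> .S
For each item with dot before a nonterminal B, add B -> .γ for every B-production
Closure: [S' -> .S, S -> .cA]


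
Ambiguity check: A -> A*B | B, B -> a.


precedence layered via separate nonterminal B: deterministic
Unambiguous


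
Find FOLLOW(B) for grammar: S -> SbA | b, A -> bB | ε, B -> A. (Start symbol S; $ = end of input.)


$ ∈ FOLLOW(S). For each A -> αBβ: add FIRST(β)\{ε} to FOLLOW(B); if β nullable, add FOLLOW(A).
FOLLOW(B) = {$, b}


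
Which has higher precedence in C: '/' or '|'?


'/' is multiplicative (level 10); '|' is bitwise OR (level 3)
Higher level binds tighter
'/' has higher precedence than '|'


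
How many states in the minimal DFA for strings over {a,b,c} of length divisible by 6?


Track length mod 6: states 0..5, accept at 0
Minimal DFA: 6 states


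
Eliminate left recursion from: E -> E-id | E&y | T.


Left-recursive alternatives: E-id, E&y; non-recursive: T
Introduce E': E -> TE', E' -> -idE' | &yE' | ε


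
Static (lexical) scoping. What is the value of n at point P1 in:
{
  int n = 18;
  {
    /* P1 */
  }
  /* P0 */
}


P1's block does not declare n; resolves to the enclosing declaration at depth 0
n = 18


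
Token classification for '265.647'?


Pattern: digits with a decimal point
Type: FLOAT_LITERAL


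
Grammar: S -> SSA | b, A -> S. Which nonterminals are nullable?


A nonterminal is nullable iff some alternative derives ε (directly, or every symbol in it is nullable)
Nullable: {}


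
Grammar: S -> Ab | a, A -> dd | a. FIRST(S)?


Per alternative of S: FIRST(Ab) = {a, d}; FIRST(a) = {a}
FIRST(S) = {a, d}


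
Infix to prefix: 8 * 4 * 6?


left-to-right (same/higher precedence on left): tree is (* (* 8 4) 6)
Prefix: * * 8 4 6


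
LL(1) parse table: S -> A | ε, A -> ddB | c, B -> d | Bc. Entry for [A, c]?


For [A, c]: 'c' ∈ FIRST(c)
Entry: A -> c


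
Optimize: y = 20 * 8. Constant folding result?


20 * 8 = 160 at compile time
Optimized: y = 160


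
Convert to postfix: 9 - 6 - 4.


Left to right (same or higher precedence on left)
Postfix: 9 6 - 4 -


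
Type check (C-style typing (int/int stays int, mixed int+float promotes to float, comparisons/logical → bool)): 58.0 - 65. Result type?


Operand types: float - int
Rule: mixed int/float promotes to float; int/int stays int
Result type: float


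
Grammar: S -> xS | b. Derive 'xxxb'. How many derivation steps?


Derivation: S => xS => xxS => xxxS => xxxb
Steps: 4


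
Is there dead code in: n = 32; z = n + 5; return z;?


n is read by z's definition; z is returned
No dead code


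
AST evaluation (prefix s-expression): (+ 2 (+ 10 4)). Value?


Evaluate inner: (+ 10 4) = 14
Evaluate root: (+ 2 14) = 16
Result: 16


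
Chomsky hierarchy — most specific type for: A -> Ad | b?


Left-linear: every RHS is a terminal or one nonterminal followed by a terminal
Classification: Type 3 (Regular)


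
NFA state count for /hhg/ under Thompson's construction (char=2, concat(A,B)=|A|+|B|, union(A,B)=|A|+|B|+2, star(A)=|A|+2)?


Syntax tree has 3 char leaf(s), 0 union(s), 0 star(s)
chars contribute 3×2 = 6; each union adds +2; each star adds +2
Total: 6 + 0 + 0 = 6 states


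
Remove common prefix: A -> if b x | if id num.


Common prefix: 'if'
Factored: A -> if A', A' -> b x | id num


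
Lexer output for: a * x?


Scan left to right, longest-match per lexeme
Tokens: ID(a), OP(*), ID(x)


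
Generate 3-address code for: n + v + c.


Break into single-operator statements:
t1 = n + v
t2 = t1 + c


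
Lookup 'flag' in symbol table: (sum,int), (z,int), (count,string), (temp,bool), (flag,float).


Lookup 'flag' → type float


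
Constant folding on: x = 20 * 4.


20 * 4 = 80 at compile time
Optimized: x = 80


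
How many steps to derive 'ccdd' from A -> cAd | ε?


Derivation: A => cAd => ccAdd => ccdd
Steps: 3


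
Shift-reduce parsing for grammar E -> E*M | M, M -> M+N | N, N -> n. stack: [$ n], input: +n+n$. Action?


'n' on top is the handle for N -> n
Action: reduce (N -> n)


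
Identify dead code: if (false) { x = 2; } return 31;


condition is constant false, so the whole block is unreachable
Dead: 'if (false) { x = 2; }'


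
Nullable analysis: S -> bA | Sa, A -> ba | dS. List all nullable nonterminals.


A nonterminal is nullable iff some alternative derives ε (directly, or every symbol in it is nullable)
Nullable: {}


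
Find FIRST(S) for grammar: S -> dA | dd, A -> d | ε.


Per alternative of S: FIRST(dA) = {d}; FIRST(dd) = {d}
FIRST(S) = {d}


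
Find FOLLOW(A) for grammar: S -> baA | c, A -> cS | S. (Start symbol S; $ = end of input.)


$ ∈ FOLLOW(S). For each A -> αBβ: add FIRST(β)\{ε} to FOLLOW(B); if β nullable, add FOLLOW(A).
FOLLOW(A) = {$}


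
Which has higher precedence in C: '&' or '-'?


'-' is additive (level 9); '&' is bitwise AND (level 5)
Higher level binds tighter
'-' has higher precedence than '&'


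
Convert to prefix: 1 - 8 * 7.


'*' binds tighter: tree is (- 1 (* 8 7))
Prefix: - 1 * 8 7


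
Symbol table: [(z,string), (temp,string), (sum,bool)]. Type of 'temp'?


Lookup 'temp' → type string


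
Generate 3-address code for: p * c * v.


Break into single-operator statements:
t1 = p * c
t2 = t1 * v


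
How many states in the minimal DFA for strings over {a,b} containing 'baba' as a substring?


KMP-style automaton: 4 progress states + 1 absorbing accept = 5
Minimal DFA: 5 states


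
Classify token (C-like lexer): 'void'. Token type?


Pattern: reserved word
Type: KEYWORD


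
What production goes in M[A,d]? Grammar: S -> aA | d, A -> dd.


For [A, d]: 'd' ∈ FIRST(dd)
Entry: A -> dd


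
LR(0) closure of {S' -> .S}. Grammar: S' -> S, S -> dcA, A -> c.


Start: S' -> .S
For each item with dot before a nonterminal B, add B -> .γ for every B-production
Closure: [S' -> .S, S -> .dcA]


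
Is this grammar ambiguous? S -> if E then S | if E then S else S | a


dangling else: 'if E then if E then a else a' parses two ways
Ambiguous


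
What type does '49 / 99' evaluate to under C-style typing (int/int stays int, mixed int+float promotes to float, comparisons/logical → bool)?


Operand types: int / int
Rule: mixed int/float promotes to float; int/int stays int
Result type: int


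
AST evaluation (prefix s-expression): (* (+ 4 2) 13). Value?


Evaluate inner: (+ 4 2) = 6
Evaluate root: (* 6 13) = 78
Result: 78


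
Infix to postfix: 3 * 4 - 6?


Left to right (same or higher precedence on left)
Postfix: 3 4 * 6 -


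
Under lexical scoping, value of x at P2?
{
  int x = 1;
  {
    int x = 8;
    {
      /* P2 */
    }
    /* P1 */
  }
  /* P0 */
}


P2's block does not declare x; resolves to the enclosing declaration at depth 1
x = 8


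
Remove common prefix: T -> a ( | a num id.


Common prefix: 'a'
Factored: T -> a T', T' -> ( | num id


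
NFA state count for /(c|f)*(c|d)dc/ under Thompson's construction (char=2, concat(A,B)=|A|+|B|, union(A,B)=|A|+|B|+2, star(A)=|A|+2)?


Syntax tree has 6 char leaf(s), 2 union(s), 1 star(s)
chars contribute 6×2 = 12; each union adds +2; each star adds +2
Total: 12 + 4 + 2 = 18 states


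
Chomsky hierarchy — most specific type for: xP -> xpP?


LHS has context (more than one symbol) and |LHS| ≤ |RHS|
Classification: Type 1 (Context-Sensitive)


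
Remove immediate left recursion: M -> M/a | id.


Left-recursive alternatives: M/a; non-recursive: id
Introduce M': M -> idM', M' -> /aM' | ε


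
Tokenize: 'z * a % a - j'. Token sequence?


Scan left to right, longest-match per lexeme
Tokens: ID(z), OP(*), ID(a), OP(%), ID(a), OP(-), ID(j)


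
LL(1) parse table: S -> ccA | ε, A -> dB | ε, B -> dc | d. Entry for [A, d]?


For [A, d]: 'd' ∈ FIRST(dB)
Entry: A -> dB


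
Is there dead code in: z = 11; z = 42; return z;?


first assignment to z is overwritten before any read
Dead: 'z = 11'


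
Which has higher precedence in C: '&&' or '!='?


'!=' is equality (level 6); '&&' is logical AND (level 2)
Higher level binds tighter
'!=' has higher precedence than '&&'


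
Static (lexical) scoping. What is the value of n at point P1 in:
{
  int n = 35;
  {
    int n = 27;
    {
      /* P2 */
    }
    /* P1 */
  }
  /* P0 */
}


n declared in the same block as P1
n = 27


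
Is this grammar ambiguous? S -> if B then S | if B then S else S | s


dangling else: 'if B then if B then s else s' parses two ways
Ambiguous


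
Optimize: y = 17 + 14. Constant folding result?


17 + 14 = 31 at compile time
Optimized: y = 31


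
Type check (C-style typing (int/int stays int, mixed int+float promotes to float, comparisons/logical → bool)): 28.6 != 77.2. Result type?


Operand types: float != float
Rule: comparison yields bool
Result type: bool


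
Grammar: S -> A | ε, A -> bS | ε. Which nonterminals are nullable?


A nonterminal is nullable iff some alternative derives ε (directly, or every symbol in it is nullable)
Nullable: {A, S}


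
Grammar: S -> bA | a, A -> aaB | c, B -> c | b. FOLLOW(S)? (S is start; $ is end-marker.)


$ ∈ FOLLOW(S). For each A -> αBβ: add FIRST(β)\{ε} to FOLLOW(B); if β nullable, add FOLLOW(A).
FOLLOW(S) = {$}


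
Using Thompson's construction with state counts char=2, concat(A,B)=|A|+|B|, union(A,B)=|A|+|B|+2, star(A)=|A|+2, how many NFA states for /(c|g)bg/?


Syntax tree has 4 char leaf(s), 1 union(s), 0 star(s)
chars contribute 4×2 = 8; each union adds +2; each star adds +2
Total: 8 + 2 + 0 = 10 states


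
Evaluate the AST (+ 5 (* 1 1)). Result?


Evaluate inner: (* 1 1) = 1
Evaluate root: (+ 5 1) = 6
Result: 6


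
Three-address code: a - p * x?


Break into single-operator statements:
t1 = p * x
t2 = a - t1


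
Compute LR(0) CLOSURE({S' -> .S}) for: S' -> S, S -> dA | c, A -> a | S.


Start: S' -> .S
For each item with dot before a nonterminal B, add B -> .γ for every B-production
Closure: [S' -> .S, S -> .dA, S -> .c]


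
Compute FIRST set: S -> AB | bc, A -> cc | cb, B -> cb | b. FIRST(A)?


Per alternative of A: FIRST(cc) = {c}; FIRST(cb) = {c}
FIRST(A) = {c}


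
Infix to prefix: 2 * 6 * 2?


left-to-right (same/higher precedence on left): tree is (* (* 2 6) 2)
Prefix: * * 2 6 2


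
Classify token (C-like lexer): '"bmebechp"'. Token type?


Pattern: double-quoted sequence
Type: STRING_LITERAL


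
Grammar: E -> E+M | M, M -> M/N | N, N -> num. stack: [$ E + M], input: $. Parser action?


handle 'E+M' on top; lookahead ∈ FOLLOW(E) = {+, $}
Action: reduce (E -> E+M)


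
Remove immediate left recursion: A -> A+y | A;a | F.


Left-recursive alternatives: A+y, A;a; non-recursive: F
Introduce A': A -> FA', A' -> +yA' | ;aA' | ε


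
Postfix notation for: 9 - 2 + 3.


Left to right (same or higher precedence on left)
Postfix: 9 2 - 3 +


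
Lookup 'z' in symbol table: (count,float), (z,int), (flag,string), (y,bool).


Lookup 'z' → type int


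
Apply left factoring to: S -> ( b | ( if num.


Common prefix: '('
Factored: S -> ( S', S' -> b | if num


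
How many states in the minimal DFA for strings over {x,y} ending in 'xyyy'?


Track the longest suffix of input matching a prefix of 'xyyy': 5 classes (prefixes of length 0..4)
Minimal DFA: 5 states


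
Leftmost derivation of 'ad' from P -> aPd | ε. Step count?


Derivation: P => aPd => ad
Steps: 2


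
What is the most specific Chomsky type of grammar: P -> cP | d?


Right-linear: every RHS is a terminal or a terminal followed by one nonterminal
Classification: Type 3 (Regular)


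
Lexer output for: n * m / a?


Scan left to right, longest-match per lexeme
Tokens: ID(n), OP(*), ID(m), OP(/), ID(a)
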